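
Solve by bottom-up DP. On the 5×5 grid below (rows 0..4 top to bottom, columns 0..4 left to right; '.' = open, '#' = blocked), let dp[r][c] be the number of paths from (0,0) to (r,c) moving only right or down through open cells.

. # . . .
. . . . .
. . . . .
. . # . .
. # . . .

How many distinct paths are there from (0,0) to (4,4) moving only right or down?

13

r\c   0   1   2   3   4
  0   1   0   0   0   0
  1   1   1   1   1   1
  2   1   2   3   4   5
  3   1   3   0   4   9
  4   1   0   0   4  13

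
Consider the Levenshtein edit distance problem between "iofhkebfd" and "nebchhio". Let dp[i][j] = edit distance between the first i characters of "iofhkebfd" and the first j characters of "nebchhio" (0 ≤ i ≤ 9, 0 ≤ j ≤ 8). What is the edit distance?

   ''  n  e  b  c  h  h  i  o
''  0  1  2  3  4  5  6  7  8
 i  1  1  2  3  4  5  6  6  7
 o  2  2  2  3  4  5  6  7  6
 f  3  3  3  3  4  5  6  7  7
 h  4  4  4  4  4  4  5  6  7
 k  5  5  5  5  5  5  5  6  7
 e  6  6  5  6  6  6  6  6  7
 b  7  7  6  5  6  7  7  7  7
 f  8  8  7  6  6  7  8  8  8
 d  9  9  8  7  7  7  8  9  9

9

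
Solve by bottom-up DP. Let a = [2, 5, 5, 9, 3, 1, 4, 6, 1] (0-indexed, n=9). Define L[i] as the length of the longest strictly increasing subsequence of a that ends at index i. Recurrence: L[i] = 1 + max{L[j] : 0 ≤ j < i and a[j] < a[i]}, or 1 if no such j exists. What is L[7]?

   i    0    1    2    3    4    5    6    7    8
a[i]    2    5    5    9    3    1    4    6    1
L[i]    1    2    2    3    2    1    3    4    1

4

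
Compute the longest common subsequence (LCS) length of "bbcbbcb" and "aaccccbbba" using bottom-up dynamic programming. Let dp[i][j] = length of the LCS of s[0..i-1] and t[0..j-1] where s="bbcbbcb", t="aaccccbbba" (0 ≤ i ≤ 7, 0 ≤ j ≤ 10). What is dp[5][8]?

   ''  a  a  c  c  c  c  b  b  b  a
''  0  0  0  0  0  0  0  0  0  0  0
 b  0  0  0  0  0  0  0  1  1  1  1
 b  0  0  0  0  0  0  0  1  2  2  2
 c  0  0  0  1  1  1  1  1  2  2  2
 b  0  0  0  1  1  1  1  2  2  3  3
 b  0  0  0  1  1  1  1  2  3  3  3
 c  0  0  0  1  2  2  2  2  3  3  3
 b  0  0  0  1  2  2  2  3  3  4  4

3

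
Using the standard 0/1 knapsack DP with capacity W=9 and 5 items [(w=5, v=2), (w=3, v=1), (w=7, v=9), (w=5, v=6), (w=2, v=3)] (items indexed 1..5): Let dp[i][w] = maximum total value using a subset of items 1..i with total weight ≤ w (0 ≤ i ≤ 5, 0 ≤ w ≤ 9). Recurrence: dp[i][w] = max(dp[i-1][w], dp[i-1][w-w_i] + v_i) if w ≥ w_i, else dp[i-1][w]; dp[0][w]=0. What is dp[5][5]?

i\w   0   1   2   3   4   5   6   7   8   9
  0   0   0   0   0   0   0   0   0   0   0
  1   0   0   0   0   0   2   2   2   2   2
  2   0   0   0   1   1   2   2   2   3   3
  3   0   0   0   1   1   2   2   9   9   9
  4   0   0   0   1   1   6   6   9   9   9
  5   0   0   3   3   3   6   6   9   9  12

6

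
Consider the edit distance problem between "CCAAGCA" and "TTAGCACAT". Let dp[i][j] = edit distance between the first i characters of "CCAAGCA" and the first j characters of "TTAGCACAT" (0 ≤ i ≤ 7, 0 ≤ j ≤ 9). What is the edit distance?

   ''  T  T  A  G  C  A  C  A  T
''  0  1  2  3  4  5  6  7  8  9
 C  1  1  2  3  4  4  5  6  7  8
 C  2  2  2  3  4  4  5  5  6  7
 A  3  3  3  2  3  4  4  5  5  6
 A  4  4  4  3  3  4  4  5  5  6
 G  5  5  5  4  3  4  5  5  6  6
 C  6  6  6  5  4  3  4  5  6  7
 A  7  7  7  6  5  4  3  4  5  6

6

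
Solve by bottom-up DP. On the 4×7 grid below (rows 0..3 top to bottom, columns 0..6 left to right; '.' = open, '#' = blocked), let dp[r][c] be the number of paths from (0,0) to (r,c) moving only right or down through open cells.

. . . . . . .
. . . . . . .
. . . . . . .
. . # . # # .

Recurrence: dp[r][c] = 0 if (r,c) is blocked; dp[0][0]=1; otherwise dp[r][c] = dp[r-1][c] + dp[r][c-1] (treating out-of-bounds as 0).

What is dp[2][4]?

r\c   0   1   2   3   4   5   6
  0   1   1   1   1   1   1   1
  1   1   2   3   4   5   6   7
  2   1   3   6  10  15  21  28
  3   1   4   0  10   0   0  28

15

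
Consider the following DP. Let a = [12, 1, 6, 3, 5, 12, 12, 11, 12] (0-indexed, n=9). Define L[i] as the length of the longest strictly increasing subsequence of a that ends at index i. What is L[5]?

4

   i    0    1    2    3    4    5    6    7    8
a[i]   12    1    6    3    5   12   12   11   12
L[i]    1    1    2    2    3    4    4    4    5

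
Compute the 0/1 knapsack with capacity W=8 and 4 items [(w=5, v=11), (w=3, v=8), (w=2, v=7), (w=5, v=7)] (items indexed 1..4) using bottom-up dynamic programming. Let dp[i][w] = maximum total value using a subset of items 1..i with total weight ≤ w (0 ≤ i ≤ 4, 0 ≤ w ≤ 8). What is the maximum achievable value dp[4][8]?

19

i\w   0   1   2   3   4   5   6   7   8
  0   0   0   0   0   0   0   0   0   0
  1   0   0   0   0   0  11  11  11  11
  2   0   0   0   8   8  11  11  11  19
  3   0   0   7   8   8  15  15  18  19
  4   0   0   7   8   8  15  15  18  19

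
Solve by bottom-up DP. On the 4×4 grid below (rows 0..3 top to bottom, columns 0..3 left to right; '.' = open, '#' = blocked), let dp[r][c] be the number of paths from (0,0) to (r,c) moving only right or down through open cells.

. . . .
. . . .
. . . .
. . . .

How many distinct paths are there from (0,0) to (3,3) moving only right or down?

20

r\c   0   1   2   3
  0   1   1   1   1
  1   1   2   3   4
  2   1   3   6  10
  3   1   4  10  20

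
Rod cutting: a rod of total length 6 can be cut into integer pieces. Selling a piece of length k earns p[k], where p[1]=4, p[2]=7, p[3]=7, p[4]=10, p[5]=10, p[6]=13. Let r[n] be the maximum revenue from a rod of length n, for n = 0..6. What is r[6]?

24

   n    0    1    2    3    4    5    6
r[n]    0    4    8   12   16   20   24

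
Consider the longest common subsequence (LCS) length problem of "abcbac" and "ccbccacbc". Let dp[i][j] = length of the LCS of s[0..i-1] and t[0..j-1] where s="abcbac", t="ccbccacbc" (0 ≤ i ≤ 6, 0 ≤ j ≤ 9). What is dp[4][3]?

2

   ''  c  c  b  c  c  a  c  b  c
''  0  0  0  0  0  0  0  0  0  0
 a  0  0  0  0  0  0  1  1  1  1
 b  0  0  0  1  1  1  1  1  2  2
 c  0  1  1  1  2  2  2  2  2  3
 b  0  1  1  2  2  2  2  2  3  3
 a  0  1  1  2  2  2  3  3  3  3
 c  0  1  2  2  3  3  3  4  4  4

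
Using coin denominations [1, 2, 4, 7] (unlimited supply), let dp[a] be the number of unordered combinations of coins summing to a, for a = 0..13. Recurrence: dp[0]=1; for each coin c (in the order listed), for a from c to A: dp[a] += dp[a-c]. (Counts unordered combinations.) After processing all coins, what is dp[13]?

after  coin     0     1     2     3     4     5     6     7     8     9    10    11    12    13
          1     1     1     1     1     1     1     1     1     1     1     1     1     1     1
          2     1     1     2     2     3     3     4     4     5     5     6     6     7     7
          4     1     1     2     2     4     4     6     6     9     9    12    12    16    16
          7     1     1     2     2     4     4     6     7    10    11    14    16    20    22

22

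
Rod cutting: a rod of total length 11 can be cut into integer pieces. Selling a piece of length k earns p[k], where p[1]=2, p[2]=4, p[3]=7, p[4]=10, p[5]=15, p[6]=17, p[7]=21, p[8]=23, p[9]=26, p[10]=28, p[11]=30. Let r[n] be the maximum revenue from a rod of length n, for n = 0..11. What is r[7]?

21

   n    0    1    2    3    4    5    6    7    8    9   10   11
r[n]    0    2    4    7   10   15   17   21   23   26   30   32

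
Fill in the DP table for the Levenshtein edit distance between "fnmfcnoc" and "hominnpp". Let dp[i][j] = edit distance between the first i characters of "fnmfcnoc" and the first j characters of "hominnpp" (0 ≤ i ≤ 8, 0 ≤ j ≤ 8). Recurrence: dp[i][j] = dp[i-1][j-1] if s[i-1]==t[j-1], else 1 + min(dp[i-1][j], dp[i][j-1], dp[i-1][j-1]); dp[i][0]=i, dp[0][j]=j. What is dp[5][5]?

   ''  h  o  m  i  n  n  p  p
''  0  1  2  3  4  5  6  7  8
 f  1  1  2  3  4  5  6  7  8
 n  2  2  2  3  4  4  5  6  7
 m  3  3  3  2  3  4  5  6  7
 f  4  4  4  3  3  4  5  6  7
 c  5  5  5  4  4  4  5  6  7
 n  6  6  6  5  5  4  4  5  6
 o  7  7  6  6  6  5  5  5  6
 c  8  8  7  7  7  6  6  6  6

4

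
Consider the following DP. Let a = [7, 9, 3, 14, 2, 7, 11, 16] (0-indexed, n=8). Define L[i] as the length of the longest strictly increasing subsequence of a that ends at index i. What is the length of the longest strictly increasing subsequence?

   i    0    1    2    3    4    5    6    7
a[i]    7    9    3   14    2    7   11   16
L[i]    1    2    1    3    1    2    3    4

4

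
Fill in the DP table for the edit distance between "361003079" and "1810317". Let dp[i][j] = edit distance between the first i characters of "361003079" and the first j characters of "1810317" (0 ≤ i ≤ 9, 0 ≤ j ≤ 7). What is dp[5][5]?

3

   ''  1  8  1  0  3  1  7
''  0  1  2  3  4  5  6  7
 3  1  1  2  3  4  4  5  6
 6  2  2  2  3  4  5  5  6
 1  3  2  3  2  3  4  5  6
 0  4  3  3  3  2  3  4  5
 0  5  4  4  4  3  3  4  5
 3  6  5  5  5  4  3  4  5
 0  7  6  6  6  5  4  4  5
 7  8  7  7  7  6  5  5  4
 9  9  8  8  8  7  6  6  5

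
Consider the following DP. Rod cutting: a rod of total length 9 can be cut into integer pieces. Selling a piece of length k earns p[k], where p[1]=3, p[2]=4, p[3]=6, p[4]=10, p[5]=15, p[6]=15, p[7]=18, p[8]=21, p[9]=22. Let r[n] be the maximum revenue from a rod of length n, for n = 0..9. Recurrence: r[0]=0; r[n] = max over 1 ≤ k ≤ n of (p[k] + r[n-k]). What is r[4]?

12

   n    0    1    2    3    4    5    6    7    8    9
r[n]    0    3    6    9   12   15   18   21   24   27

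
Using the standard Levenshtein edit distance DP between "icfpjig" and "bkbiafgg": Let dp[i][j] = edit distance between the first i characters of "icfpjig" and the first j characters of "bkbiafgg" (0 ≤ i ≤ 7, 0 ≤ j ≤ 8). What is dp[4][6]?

   ''  b  k  b  i  a  f  g  g
''  0  1  2  3  4  5  6  7  8
 i  1  1  2  3  3  4  5  6  7
 c  2  2  2  3  4  4  5  6  7
 f  3  3  3  3  4  5  4  5  6
 p  4  4  4  4  4  5  5  5  6
 j  5  5  5  5  5  5  6  6  6
 i  6  6  6  6  5  6  6  7  7
 g  7  7  7  7  6  6  7  6  7

5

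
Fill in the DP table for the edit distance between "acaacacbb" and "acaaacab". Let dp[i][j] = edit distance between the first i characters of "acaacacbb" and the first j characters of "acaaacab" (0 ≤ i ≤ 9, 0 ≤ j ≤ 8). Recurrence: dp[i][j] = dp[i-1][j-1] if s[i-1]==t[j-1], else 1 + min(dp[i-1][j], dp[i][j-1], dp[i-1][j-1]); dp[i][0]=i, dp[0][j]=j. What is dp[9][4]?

   ''  a  c  a  a  a  c  a  b
''  0  1  2  3  4  5  6  7  8
 a  1  0  1  2  3  4  5  6  7
 c  2  1  0  1  2  3  4  5  6
 a  3  2  1  0  1  2  3  4  5
 a  4  3  2  1  0  1  2  3  4
 c  5  4  3  2  1  1  1  2  3
 a  6  5  4  3  2  1  2  1  2
 c  7  6  5  4  3  2  1  2  2
 b  8  7  6  5  4  3  2  2  2
 b  9  8  7  6  5  4  3  3  2

5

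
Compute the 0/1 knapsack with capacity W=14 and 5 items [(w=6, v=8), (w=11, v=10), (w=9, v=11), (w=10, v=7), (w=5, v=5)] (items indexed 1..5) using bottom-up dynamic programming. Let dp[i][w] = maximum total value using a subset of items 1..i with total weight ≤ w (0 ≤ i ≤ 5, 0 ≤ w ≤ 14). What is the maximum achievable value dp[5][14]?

16

i\w   0   1   2   3   4   5   6   7   8   9  10  11  12  13  14
  0   0   0   0   0   0   0   0   0   0   0   0   0   0   0   0
  1   0   0   0   0   0   0   8   8   8   8   8   8   8   8   8
  2   0   0   0   0   0   0   8   8   8   8   8  10  10  10  10
  3   0   0   0   0   0   0   8   8   8  11  11  11  11  11  11
  4   0   0   0   0   0   0   8   8   8  11  11  11  11  11  11
  5   0   0   0   0   0   5   8   8   8  11  11  13  13  13  16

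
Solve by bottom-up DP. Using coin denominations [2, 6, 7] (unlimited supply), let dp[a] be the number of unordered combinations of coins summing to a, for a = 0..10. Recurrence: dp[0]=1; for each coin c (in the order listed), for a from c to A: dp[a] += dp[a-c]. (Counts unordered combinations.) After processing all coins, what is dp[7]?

after  coin     0     1     2     3     4     5     6     7     8     9    10
          2     1     0     1     0     1     0     1     0     1     0     1
          6     1     0     1     0     1     0     2     0     2     0     2
          7     1     0     1     0     1     0     2     1     2     1     2

1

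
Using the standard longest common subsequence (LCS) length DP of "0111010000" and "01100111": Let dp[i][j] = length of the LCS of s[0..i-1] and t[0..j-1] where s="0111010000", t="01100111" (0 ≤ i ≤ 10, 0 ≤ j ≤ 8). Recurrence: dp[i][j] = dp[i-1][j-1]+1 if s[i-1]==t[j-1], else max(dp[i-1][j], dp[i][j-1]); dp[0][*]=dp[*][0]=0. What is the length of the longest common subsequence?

   ''  0  1  1  0  0  1  1  1
''  0  0  0  0  0  0  0  0  0
 0  0  1  1  1  1  1  1  1  1
 1  0  1  2  2  2  2  2  2  2
 1  0  1  2  3  3  3  3  3  3
 1  0  1  2  3  3  3  4  4  4
 0  0  1  2  3  4  4  4  4  4
 1  0  1  2  3  4  4  5  5  5
 0  0  1  2  3  4  5  5  5  5
 0  0  1  2  3  4  5  5  5  5
 0  0  1  2  3  4  5  5  5  5
 0  0  1  2  3  4  5  5  5  5

5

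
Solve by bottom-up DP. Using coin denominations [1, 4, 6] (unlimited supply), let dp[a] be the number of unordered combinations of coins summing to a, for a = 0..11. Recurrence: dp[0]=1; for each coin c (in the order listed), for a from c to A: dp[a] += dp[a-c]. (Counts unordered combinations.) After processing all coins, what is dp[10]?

after  coin     0     1     2     3     4     5     6     7     8     9    10    11
          1     1     1     1     1     1     1     1     1     1     1     1     1
          4     1     1     1     1     2     2     2     2     3     3     3     3
          6     1     1     1     1     2     2     3     3     4     4     5     5

5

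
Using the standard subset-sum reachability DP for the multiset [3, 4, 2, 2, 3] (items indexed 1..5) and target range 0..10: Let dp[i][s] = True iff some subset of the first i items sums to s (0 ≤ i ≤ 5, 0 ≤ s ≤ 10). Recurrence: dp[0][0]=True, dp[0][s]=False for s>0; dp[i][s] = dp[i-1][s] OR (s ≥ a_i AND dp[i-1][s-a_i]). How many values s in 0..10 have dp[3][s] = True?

i\s   0   1   2   3   4   5   6   7   8   9  10
  0   T   F   F   F   F   F   F   F   F   F   F
  1   T   F   F   T   F   F   F   F   F   F   F
  2   T   F   F   T   T   F   F   T   F   F   F
  3   T   F   T   T   T   T   T   T   F   T   F
  4   T   F   T   T   T   T   T   T   T   T   F
  5   T   F   T   T   T   T   T   T   T   T   T

8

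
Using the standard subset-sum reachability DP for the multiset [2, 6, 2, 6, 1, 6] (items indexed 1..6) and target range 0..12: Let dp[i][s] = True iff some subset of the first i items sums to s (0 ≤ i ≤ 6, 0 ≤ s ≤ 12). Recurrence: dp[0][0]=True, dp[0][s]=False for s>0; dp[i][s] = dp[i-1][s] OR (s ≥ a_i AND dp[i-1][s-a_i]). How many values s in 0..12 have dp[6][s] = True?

13

i\s   0   1   2   3   4   5   6   7   8   9  10  11  12
  0   T   F   F   F   F   F   F   F   F   F   F   F   F
  1   T   F   T   F   F   F   F   F   F   F   F   F   F
  2   T   F   T   F   F   F   T   F   T   F   F   F   F
  3   T   F   T   F   T   F   T   F   T   F   T   F   F
  4   T   F   T   F   T   F   T   F   T   F   T   F   T
  5   T   T   T   T   T   T   T   T   T   T   T   T   T
  6   T   T   T   T   T   T   T   T   T   T   T   T   T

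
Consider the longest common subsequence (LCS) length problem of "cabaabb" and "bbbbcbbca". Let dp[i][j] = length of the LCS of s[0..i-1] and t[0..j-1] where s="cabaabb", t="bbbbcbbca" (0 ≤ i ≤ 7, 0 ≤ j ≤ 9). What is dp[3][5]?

1

   ''  b  b  b  b  c  b  b  c  a
''  0  0  0  0  0  0  0  0  0  0
 c  0  0  0  0  0  1  1  1  1  1
 a  0  0  0  0  0  1  1  1  1  2
 b  0  1  1  1  1  1  2  2  2  2
 a  0  1  1  1  1  1  2  2  2  3
 a  0  1  1  1  1  1  2  2  2  3
 b  0  1  2  2  2  2  2  3  3  3
 b  0  1  2  3  3  3  3  3  3  3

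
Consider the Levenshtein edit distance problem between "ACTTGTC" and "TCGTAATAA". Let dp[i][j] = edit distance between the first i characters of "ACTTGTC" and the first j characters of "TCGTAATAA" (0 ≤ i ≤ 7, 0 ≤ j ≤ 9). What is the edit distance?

6

   ''  T  C  G  T  A  A  T  A  A
''  0  1  2  3  4  5  6  7  8  9
 A  1  1  2  3  4  4  5  6  7  8
 C  2  2  1  2  3  4  5  6  7  8
 T  3  2  2  2  2  3  4  5  6  7
 T  4  3  3  3  2  3  4  4  5  6
 G  5  4  4  3  3  3  4  5  5  6
 T  6  5  5  4  3  4  4  4  5  6
 C  7  6  5  5  4  4  5  5  5  6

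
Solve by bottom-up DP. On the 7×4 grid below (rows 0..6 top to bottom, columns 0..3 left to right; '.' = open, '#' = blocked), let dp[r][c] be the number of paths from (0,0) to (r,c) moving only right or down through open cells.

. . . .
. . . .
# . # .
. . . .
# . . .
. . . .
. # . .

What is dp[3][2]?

2

r\c   0   1   2   3
  0   1   1   1   1
  1   1   2   3   4
  2   0   2   0   4
  3   0   2   2   6
  4   0   2   4  10
  5   0   2   6  16
  6   0   0   6  22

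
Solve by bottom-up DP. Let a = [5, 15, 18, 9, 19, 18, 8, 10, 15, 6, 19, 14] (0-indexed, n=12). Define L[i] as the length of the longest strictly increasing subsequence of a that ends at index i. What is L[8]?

   i    0    1    2    3    4    5    6    7    8    9   10   11
a[i]    5   15   18    9   19   18    8   10   15    6   19   14
L[i]    1    2    3    2    4    3    2    3    4    2    5    4

4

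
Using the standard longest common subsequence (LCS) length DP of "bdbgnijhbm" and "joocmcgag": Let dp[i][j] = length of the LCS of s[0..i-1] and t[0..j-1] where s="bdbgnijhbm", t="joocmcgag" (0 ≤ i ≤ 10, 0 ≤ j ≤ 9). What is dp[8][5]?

   ''  j  o  o  c  m  c  g  a  g
''  0  0  0  0  0  0  0  0  0  0
 b  0  0  0  0  0  0  0  0  0  0
 d  0  0  0  0  0  0  0  0  0  0
 b  0  0  0  0  0  0  0  0  0  0
 g  0  0  0  0  0  0  0  1  1  1
 n  0  0  0  0  0  0  0  1  1  1
 i  0  0  0  0  0  0  0  1  1  1
 j  0  1  1  1  1  1  1  1  1  1
 h  0  1  1  1  1  1  1  1  1  1
 b  0  1  1  1  1  1  1  1  1  1
 m  0  1  1  1  1  2  2  2  2  2

1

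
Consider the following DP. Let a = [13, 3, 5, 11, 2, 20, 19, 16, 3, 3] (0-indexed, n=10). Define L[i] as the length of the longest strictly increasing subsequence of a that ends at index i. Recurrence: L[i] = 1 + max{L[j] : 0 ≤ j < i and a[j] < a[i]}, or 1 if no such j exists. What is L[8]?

2

   i    0    1    2    3    4    5    6    7    8    9
a[i]   13    3    5   11    2   20   19   16    3    3
L[i]    1    1    2    3    1    4    4    4    2    2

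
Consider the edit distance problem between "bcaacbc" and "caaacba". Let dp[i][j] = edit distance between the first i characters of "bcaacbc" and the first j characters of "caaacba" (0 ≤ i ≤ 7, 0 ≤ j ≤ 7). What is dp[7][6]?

   ''  c  a  a  a  c  b  a
''  0  1  2  3  4  5  6  7
 b  1  1  2  3  4  5  5  6
 c  2  1  2  3  4  4  5  6
 a  3  2  1  2  3  4  5  5
 a  4  3  2  1  2  3  4  5
 c  5  4  3  2  2  2  3  4
 b  6  5  4  3  3  3  2  3
 c  7  6  5  4  4  3  3  3

3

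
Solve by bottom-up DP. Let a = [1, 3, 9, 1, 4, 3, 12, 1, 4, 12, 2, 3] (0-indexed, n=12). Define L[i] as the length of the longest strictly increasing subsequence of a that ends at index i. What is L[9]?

4

   i    0    1    2    3    4    5    6    7    8    9   10   11
a[i]    1    3    9    1    4    3   12    1    4   12    2    3
L[i]    1    2    3    1    3    2    4    1    3    4    2    3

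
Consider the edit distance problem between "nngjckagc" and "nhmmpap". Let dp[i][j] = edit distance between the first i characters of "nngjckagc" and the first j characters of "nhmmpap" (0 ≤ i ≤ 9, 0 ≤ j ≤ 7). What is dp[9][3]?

   ''  n  h  m  m  p  a  p
''  0  1  2  3  4  5  6  7
 n  1  0  1  2  3  4  5  6
 n  2  1  1  2  3  4  5  6
 g  3  2  2  2  3  4  5  6
 j  4  3  3  3  3  4  5  6
 c  5  4  4  4  4  4  5  6
 k  6  5  5  5  5  5  5  6
 a  7  6  6  6  6  6  5  6
 g  8  7  7  7  7  7  6  6
 c  9  8  8  8  8  8  7  7

8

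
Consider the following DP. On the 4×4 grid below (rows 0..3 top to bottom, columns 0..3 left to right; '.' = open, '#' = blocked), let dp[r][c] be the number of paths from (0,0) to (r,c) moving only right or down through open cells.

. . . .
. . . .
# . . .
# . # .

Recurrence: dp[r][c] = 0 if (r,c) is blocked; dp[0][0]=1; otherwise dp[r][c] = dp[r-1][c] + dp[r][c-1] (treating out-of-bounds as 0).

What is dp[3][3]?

r\c   0   1   2   3
  0   1   1   1   1
  1   1   2   3   4
  2   0   2   5   9
  3   0   2   0   9

9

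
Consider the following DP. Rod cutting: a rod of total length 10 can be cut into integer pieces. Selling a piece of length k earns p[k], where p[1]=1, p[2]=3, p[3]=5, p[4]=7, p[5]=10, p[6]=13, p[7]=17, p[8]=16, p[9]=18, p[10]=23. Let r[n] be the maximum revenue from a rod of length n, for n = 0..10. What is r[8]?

18

   n    0    1    2    3    4    5    6    7    8    9   10
r[n]    0    1    3    5    7   10   13   17   18   20   23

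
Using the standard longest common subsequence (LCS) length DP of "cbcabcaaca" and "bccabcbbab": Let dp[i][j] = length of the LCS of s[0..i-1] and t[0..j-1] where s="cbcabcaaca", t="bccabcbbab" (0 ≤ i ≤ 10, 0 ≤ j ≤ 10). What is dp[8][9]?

6

   ''  b  c  c  a  b  c  b  b  a  b
''  0  0  0  0  0  0  0  0  0  0  0
 c  0  0  1  1  1  1  1  1  1  1  1
 b  0  1  1  1  1  2  2  2  2  2  2
 c  0  1  2  2  2  2  3  3  3  3  3
 a  0  1  2  2  3  3  3  3  3  4  4
 b  0  1  2  2  3  4  4  4  4  4  5
 c  0  1  2  3  3  4  5  5  5  5  5
 a  0  1  2  3  4  4  5  5  5  6  6
 a  0  1  2  3  4  4  5  5  5  6  6
 c  0  1  2  3  4  4  5  5  5  6  6
 a  0  1  2  3  4  4  5  5  5  6  6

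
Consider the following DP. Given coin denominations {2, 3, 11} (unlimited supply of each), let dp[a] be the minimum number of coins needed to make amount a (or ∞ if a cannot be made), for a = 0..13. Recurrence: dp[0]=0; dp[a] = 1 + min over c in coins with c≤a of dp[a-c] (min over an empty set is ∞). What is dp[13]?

 a  0  1  2  3  4  5  6  7  8  9 10 11 12 13
dp  0  -  1  1  2  2  2  3  3  3  4  1  4  2
(- denotes ∞ / unreachable)

2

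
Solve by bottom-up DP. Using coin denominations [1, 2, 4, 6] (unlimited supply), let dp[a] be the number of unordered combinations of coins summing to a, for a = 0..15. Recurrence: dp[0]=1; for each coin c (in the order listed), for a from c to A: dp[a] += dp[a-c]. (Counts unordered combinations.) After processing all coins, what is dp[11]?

16

after  coin     0     1     2     3     4     5     6     7     8     9    10    11    12    13    14    15
          1     1     1     1     1     1     1     1     1     1     1     1     1     1     1     1     1
          2     1     1     2     2     3     3     4     4     5     5     6     6     7     7     8     8
          4     1     1     2     2     4     4     6     6     9     9    12    12    16    16    20    20
          6     1     1     2     2     4     4     7     7    11    11    16    16    23    23    31    31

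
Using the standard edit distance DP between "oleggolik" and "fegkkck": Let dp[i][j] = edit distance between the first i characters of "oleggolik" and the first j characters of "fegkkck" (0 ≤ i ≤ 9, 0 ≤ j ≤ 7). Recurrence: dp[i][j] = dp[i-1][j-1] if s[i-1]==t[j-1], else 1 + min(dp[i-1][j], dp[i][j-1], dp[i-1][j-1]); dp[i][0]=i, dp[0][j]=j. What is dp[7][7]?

   ''  f  e  g  k  k  c  k
''  0  1  2  3  4  5  6  7
 o  1  1  2  3  4  5  6  7
 l  2  2  2  3  4  5  6  7
 e  3  3  2  3  4  5  6  7
 g  4  4  3  2  3  4  5  6
 g  5  5  4  3  3  4  5  6
 o  6  6  5  4  4  4  5  6
 l  7  7  6  5  5  5  5  6
 i  8  8  7  6  6  6  6  6
 k  9  9  8  7  6  6  7  6

6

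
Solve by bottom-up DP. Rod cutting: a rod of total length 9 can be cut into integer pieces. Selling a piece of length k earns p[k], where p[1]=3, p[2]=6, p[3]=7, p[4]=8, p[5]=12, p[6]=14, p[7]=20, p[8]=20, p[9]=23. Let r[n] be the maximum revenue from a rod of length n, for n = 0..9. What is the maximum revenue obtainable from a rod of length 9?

   n    0    1    2    3    4    5    6    7    8    9
r[n]    0    3    6    9   12   15   18   21   24   27

27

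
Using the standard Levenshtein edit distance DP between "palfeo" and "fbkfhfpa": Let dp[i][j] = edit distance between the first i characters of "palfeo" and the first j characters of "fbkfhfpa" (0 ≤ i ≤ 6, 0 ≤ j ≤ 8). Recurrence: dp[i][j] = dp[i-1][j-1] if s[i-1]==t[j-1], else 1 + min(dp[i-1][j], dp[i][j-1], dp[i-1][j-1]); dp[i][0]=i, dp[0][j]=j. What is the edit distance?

   ''  f  b  k  f  h  f  p  a
''  0  1  2  3  4  5  6  7  8
 p  1  1  2  3  4  5  6  6  7
 a  2  2  2  3  4  5  6  7  6
 l  3  3  3  3  4  5  6  7  7
 f  4  3  4  4  3  4  5  6  7
 e  5  4  4  5  4  4  5  6  7
 o  6  5  5  5  5  5  5  6  7

7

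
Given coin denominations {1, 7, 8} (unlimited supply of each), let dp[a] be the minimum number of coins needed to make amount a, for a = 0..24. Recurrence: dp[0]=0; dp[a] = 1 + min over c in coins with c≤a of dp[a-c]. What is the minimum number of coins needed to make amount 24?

3

 a  0  1  2  3  4  5  6  7  8  9 10 11 12 13 14 15 16 17 18 19 20 21 22 23 24
dp  0  1  2  3  4  5  6  1  1  2  3  4  5  6  2  2  2  3  4  5  6  3  3  3  3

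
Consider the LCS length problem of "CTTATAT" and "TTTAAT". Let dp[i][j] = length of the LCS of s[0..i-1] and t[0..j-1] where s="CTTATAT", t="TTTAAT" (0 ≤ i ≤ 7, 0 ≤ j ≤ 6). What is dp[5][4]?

   ''  T  T  T  A  A  T
''  0  0  0  0  0  0  0
 C  0  0  0  0  0  0  0
 T  0  1  1  1  1  1  1
 T  0  1  2  2  2  2  2
 A  0  1  2  2  3  3  3
 T  0  1  2  3  3  3  4
 A  0  1  2  3  4  4  4
 T  0  1  2  3  4  4  5

3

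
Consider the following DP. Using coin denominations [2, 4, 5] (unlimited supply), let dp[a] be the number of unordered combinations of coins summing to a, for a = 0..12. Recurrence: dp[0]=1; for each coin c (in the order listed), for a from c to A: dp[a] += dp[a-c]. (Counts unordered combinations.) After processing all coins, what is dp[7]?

1

after  coin     0     1     2     3     4     5     6     7     8     9    10    11    12
          2     1     0     1     0     1     0     1     0     1     0     1     0     1
          4     1     0     1     0     2     0     2     0     3     0     3     0     4
          5     1     0     1     0     2     1     2     1     3     2     4     2     5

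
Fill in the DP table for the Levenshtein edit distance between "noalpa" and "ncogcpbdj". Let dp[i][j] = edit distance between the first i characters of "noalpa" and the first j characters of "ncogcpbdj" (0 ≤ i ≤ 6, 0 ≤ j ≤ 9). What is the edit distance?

   ''  n  c  o  g  c  p  b  d  j
''  0  1  2  3  4  5  6  7  8  9
 n  1  0  1  2  3  4  5  6  7  8
 o  2  1  1  1  2  3  4  5  6  7
 a  3  2  2  2  2  3  4  5  6  7
 l  4  3  3  3  3  3  4  5  6  7
 p  5  4  4  4  4  4  3  4  5  6
 a  6  5  5  5  5  5  4  4  5  6

6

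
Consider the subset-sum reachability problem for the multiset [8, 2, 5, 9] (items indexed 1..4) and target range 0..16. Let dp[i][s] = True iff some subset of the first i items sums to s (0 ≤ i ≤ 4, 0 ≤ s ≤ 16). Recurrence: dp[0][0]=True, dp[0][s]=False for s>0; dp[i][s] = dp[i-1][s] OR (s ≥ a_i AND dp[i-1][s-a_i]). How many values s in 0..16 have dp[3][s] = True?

8

i\s   0   1   2   3   4   5   6   7   8   9  10  11  12  13  14  15  16
  0   T   F   F   F   F   F   F   F   F   F   F   F   F   F   F   F   F
  1   T   F   F   F   F   F   F   F   T   F   F   F   F   F   F   F   F
  2   T   F   T   F   F   F   F   F   T   F   T   F   F   F   F   F   F
  3   T   F   T   F   F   T   F   T   T   F   T   F   F   T   F   T   F
  4   T   F   T   F   F   T   F   T   T   T   T   T   F   T   T   T   T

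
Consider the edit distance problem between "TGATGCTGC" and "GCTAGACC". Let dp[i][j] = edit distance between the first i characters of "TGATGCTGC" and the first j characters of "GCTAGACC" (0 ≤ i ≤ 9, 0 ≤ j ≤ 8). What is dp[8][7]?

   ''  G  C  T  A  G  A  C  C
''  0  1  2  3  4  5  6  7  8
 T  1  1  2  2  3  4  5  6  7
 G  2  1  2  3  3  3  4  5  6
 A  3  2  2  3  3  4  3  4  5
 T  4  3  3  2  3  4  4  4  5
 G  5  4  4  3  3  3  4  5  5
 C  6  5  4  4  4  4  4  4  5
 T  7  6  5  4  5  5  5  5  5
 G  8  7  6  5  5  5  6  6  6
 C  9  8  7  6  6  6  6  6  6

6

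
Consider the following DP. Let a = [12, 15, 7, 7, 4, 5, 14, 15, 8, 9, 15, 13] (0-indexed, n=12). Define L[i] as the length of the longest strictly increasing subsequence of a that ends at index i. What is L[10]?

5

   i    0    1    2    3    4    5    6    7    8    9   10   11
a[i]   12   15    7    7    4    5   14   15    8    9   15   13
L[i]    1    2    1    1    1    2    3    4    3    4    5    5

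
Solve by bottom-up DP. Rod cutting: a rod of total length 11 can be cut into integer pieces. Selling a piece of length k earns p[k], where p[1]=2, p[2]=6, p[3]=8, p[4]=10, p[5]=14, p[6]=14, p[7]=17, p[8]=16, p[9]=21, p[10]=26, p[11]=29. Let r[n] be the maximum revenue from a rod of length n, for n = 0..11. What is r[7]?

   n    0    1    2    3    4    5    6    7    8    9   10   11
r[n]    0    2    6    8   12   14   18   20   24   26   30   32

20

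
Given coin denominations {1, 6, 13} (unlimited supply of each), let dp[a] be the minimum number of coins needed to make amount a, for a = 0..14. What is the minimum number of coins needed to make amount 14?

2

 a  0  1  2  3  4  5  6  7  8  9 10 11 12 13 14
dp  0  1  2  3  4  5  1  2  3  4  5  6  2  1  2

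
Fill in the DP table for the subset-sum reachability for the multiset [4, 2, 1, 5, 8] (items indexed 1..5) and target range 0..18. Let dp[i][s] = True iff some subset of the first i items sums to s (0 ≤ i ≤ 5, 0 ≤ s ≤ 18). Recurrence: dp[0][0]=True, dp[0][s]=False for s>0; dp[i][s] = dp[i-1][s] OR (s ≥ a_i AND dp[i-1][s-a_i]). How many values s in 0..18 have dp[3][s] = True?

8

i\s   0   1   2   3   4   5   6   7   8   9  10  11  12  13  14  15  16  17  18
  0   T   F   F   F   F   F   F   F   F   F   F   F   F   F   F   F   F   F   F
  1   T   F   F   F   T   F   F   F   F   F   F   F   F   F   F   F   F   F   F
  2   T   F   T   F   T   F   T   F   F   F   F   F   F   F   F   F   F   F   F
  3   T   T   T   T   T   T   T   T   F   F   F   F   F   F   F   F   F   F   F
  4   T   T   T   T   T   T   T   T   T   T   T   T   T   F   F   F   F   F   F
  5   T   T   T   T   T   T   T   T   T   T   T   T   T   T   T   T   T   T   T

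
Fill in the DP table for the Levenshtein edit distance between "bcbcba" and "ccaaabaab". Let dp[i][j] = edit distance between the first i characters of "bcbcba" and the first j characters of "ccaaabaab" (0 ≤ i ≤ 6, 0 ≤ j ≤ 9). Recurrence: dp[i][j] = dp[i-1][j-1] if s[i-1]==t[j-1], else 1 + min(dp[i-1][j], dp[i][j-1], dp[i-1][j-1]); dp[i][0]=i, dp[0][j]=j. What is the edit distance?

6

   ''  c  c  a  a  a  b  a  a  b
''  0  1  2  3  4  5  6  7  8  9
 b  1  1  2  3  4  5  5  6  7  8
 c  2  1  1  2  3  4  5  6  7  8
 b  3  2  2  2  3  4  4  5  6  7
 c  4  3  2  3  3  4  5  5  6  7
 b  5  4  3  3  4  4  4  5  6  6
 a  6  5  4  3  3  4  5  4  5  6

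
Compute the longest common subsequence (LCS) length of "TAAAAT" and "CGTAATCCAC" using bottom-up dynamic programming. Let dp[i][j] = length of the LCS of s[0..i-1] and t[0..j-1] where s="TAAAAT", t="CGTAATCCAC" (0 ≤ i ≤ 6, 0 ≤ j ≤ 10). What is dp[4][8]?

3

   ''  C  G  T  A  A  T  C  C  A  C
''  0  0  0  0  0  0  0  0  0  0  0
 T  0  0  0  1  1  1  1  1  1  1  1
 A  0  0  0  1  2  2  2  2  2  2  2
 A  0  0  0  1  2  3  3  3  3  3  3
 A  0  0  0  1  2  3  3  3  3  4  4
 A  0  0  0  1  2  3  3  3  3  4  4
 T  0  0  0  1  2  3  4  4  4  4  4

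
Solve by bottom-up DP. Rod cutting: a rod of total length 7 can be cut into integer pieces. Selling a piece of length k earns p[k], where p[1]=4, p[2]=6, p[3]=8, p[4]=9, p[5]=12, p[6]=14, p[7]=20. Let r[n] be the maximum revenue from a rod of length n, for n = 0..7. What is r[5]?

   n    0    1    2    3    4    5    6    7
r[n]    0    4    8   12   16   20   24   28

20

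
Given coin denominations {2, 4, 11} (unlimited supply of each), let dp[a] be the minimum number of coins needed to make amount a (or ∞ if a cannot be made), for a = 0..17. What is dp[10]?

3

 a  0  1  2  3  4  5  6  7  8  9 10 11 12 13 14 15 16 17
dp  0  -  1  -  1  -  2  -  2  -  3  1  3  2  4  2  4  3
(- denotes ∞ / unreachable)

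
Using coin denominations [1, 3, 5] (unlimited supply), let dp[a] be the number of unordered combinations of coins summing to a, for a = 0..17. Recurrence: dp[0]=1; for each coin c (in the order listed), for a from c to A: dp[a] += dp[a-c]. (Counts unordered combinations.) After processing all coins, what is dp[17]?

15

after  coin     0     1     2     3     4     5     6     7     8     9    10    11    12    13    14    15    16    17
          1     1     1     1     1     1     1     1     1     1     1     1     1     1     1     1     1     1     1
          3     1     1     1     2     2     2     3     3     3     4     4     4     5     5     5     6     6     6
          5     1     1     1     2     2     3     4     4     5     6     7     8     9    10    11    13    14    15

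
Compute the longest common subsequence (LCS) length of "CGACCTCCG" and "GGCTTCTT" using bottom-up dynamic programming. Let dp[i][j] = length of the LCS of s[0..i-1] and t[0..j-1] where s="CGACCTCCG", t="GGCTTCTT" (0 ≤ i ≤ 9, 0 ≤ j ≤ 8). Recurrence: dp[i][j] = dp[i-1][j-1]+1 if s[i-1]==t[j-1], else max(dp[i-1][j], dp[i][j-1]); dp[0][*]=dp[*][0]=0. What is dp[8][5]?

3

   ''  G  G  C  T  T  C  T  T
''  0  0  0  0  0  0  0  0  0
 C  0  0  0  1  1  1  1  1  1
 G  0  1  1  1  1  1  1  1  1
 A  0  1  1  1  1  1  1  1  1
 C  0  1  1  2  2  2  2  2  2
 C  0  1  1  2  2  2  3  3  3
 T  0  1  1  2  3  3  3  4  4
 C  0  1  1  2  3  3  4  4  4
 C  0  1  1  2  3  3  4  4  4
 G  0  1  2  2  3  3  4  4  4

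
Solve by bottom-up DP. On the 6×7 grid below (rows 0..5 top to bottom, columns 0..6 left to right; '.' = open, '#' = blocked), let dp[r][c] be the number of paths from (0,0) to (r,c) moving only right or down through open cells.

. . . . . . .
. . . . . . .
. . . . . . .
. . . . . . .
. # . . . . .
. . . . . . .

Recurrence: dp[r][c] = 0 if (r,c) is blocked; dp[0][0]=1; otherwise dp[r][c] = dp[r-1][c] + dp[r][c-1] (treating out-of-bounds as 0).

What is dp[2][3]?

10

r\c   0   1   2   3   4   5   6
  0   1   1   1   1   1   1   1
  1   1   2   3   4   5   6   7
  2   1   3   6  10  15  21  28
  3   1   4  10  20  35  56  84
  4   1   0  10  30  65 121 205
  5   1   1  11  41 106 227 432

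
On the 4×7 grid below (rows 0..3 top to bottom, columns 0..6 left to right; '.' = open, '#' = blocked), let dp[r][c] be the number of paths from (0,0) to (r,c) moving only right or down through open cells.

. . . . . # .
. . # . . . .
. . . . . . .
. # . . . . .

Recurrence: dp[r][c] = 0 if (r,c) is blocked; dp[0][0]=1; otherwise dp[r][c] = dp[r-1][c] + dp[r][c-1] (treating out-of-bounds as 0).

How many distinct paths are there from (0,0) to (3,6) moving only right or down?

31

r\c   0   1   2   3   4   5   6
  0   1   1   1   1   1   0   0
  1   1   2   0   1   2   2   2
  2   1   3   3   4   6   8  10
  3   1   0   3   7  13  21  31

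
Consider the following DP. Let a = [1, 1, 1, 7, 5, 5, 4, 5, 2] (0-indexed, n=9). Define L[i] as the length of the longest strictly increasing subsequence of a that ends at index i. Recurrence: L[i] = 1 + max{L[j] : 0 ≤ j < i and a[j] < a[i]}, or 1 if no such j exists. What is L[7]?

   i    0    1    2    3    4    5    6    7    8
a[i]    1    1    1    7    5    5    4    5    2
L[i]    1    1    1    2    2    2    2    3    2

3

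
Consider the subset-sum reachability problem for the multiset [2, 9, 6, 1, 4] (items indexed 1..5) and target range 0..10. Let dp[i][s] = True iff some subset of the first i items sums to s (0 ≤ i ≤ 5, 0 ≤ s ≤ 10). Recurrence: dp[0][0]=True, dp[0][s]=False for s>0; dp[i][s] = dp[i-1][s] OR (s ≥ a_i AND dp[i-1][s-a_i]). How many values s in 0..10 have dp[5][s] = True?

11

i\s   0   1   2   3   4   5   6   7   8   9  10
  0   T   F   F   F   F   F   F   F   F   F   F
  1   T   F   T   F   F   F   F   F   F   F   F
  2   T   F   T   F   F   F   F   F   F   T   F
  3   T   F   T   F   F   F   T   F   T   T   F
  4   T   T   T   T   F   F   T   T   T   T   T
  5   T   T   T   T   T   T   T   T   T   T   T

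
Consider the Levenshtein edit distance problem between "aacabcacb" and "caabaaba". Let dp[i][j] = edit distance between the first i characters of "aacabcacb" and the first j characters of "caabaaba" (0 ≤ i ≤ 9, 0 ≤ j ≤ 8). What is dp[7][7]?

   ''  c  a  a  b  a  a  b  a
''  0  1  2  3  4  5  6  7  8
 a  1  1  1  2  3  4  5  6  7
 a  2  2  1  1  2  3  4  5  6
 c  3  2  2  2  2  3  4  5  6
 a  4  3  2  2  3  2  3  4  5
 b  5  4  3  3  2  3  3  3  4
 c  6  5  4  4  3  3  4  4  4
 a  7  6  5  4  4  3  3  4  4
 c  8  7  6  5  5  4  4  4  5
 b  9  8  7  6  5  5  5  4  5

4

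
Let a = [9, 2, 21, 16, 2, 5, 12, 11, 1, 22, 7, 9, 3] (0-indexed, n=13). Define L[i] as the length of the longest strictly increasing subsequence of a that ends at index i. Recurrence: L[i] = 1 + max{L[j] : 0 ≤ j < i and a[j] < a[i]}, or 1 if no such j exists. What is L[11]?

4

   i    0    1    2    3    4    5    6    7    8    9   10   11   12
a[i]    9    2   21   16    2    5   12   11    1   22    7    9    3
L[i]    1    1    2    2    1    2    3    3    1    4    3    4    2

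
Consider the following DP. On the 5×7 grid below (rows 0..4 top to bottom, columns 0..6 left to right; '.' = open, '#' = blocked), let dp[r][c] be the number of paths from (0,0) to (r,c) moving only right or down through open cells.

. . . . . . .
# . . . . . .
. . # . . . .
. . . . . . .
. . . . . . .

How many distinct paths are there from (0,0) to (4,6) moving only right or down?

81

r\c   0   1   2   3   4   5   6
  0   1   1   1   1   1   1   1
  1   0   1   2   3   4   5   6
  2   0   1   0   3   7  12  18
  3   0   1   1   4  11  23  41
  4   0   1   2   6  17  40  81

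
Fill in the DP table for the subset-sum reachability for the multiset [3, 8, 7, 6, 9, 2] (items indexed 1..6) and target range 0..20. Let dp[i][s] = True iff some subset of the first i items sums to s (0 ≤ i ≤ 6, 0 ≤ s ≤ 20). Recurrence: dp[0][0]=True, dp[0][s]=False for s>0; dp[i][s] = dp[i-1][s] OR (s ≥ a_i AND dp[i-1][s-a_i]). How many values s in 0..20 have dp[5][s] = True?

17

i\s   0   1   2   3   4   5   6   7   8   9  10  11  12  13  14  15  16  17  18  19  20
  0   T   F   F   F   F   F   F   F   F   F   F   F   F   F   F   F   F   F   F   F   F
  1   T   F   F   T   F   F   F   F   F   F   F   F   F   F   F   F   F   F   F   F   F
  2   T   F   F   T   F   F   F   F   T   F   F   T   F   F   F   F   F   F   F   F   F
  3   T   F   F   T   F   F   F   T   T   F   T   T   F   F   F   T   F   F   T   F   F
  4   T   F   F   T   F   F   T   T   T   T   T   T   F   T   T   T   T   T   T   F   F
  5   T   F   F   T   F   F   T   T   T   T   T   T   T   T   T   T   T   T   T   T   T
  6   T   F   T   T   F   T   T   T   T   T   T   T   T   T   T   T   T   T   T   T   T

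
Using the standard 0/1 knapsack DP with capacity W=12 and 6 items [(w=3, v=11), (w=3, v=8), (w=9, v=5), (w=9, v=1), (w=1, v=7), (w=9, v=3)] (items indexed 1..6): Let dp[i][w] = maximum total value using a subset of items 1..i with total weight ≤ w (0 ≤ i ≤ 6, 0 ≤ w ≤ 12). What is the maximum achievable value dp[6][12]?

26

i\w   0   1   2   3   4   5   6   7   8   9  10  11  12
  0   0   0   0   0   0   0   0   0   0   0   0   0   0
  1   0   0   0  11  11  11  11  11  11  11  11  11  11
  2   0   0   0  11  11  11  19  19  19  19  19  19  19
  3   0   0   0  11  11  11  19  19  19  19  19  19  19
  4   0   0   0  11  11  11  19  19  19  19  19  19  19
  5   0   7   7  11  18  18  19  26  26  26  26  26  26
  6   0   7   7  11  18  18  19  26  26  26  26  26  26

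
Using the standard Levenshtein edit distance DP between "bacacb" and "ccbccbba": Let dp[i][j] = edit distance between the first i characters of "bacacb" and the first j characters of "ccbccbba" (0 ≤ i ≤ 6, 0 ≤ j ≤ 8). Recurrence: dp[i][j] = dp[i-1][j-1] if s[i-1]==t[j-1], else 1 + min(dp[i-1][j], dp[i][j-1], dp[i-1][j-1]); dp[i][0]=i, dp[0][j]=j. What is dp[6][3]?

3

   ''  c  c  b  c  c  b  b  a
''  0  1  2  3  4  5  6  7  8
 b  1  1  2  2  3  4  5  6  7
 a  2  2  2  3  3  4  5  6  6
 c  3  2  2  3  3  3  4  5  6
 a  4  3  3  3  4  4  4  5  5
 c  5  4  3  4  3  4  5  5  6
 b  6  5  4  3  4  4  4  5  6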